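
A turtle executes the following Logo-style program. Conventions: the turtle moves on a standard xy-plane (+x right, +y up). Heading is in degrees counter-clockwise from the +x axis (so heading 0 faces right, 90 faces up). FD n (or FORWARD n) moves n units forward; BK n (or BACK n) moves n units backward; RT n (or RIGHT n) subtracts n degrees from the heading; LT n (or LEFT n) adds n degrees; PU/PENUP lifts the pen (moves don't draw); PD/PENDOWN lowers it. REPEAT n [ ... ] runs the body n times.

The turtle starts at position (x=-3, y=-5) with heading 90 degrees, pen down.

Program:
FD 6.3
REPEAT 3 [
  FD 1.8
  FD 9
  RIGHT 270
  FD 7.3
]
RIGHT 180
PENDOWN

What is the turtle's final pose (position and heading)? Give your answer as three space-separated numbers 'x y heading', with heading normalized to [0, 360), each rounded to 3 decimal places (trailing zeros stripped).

Executing turtle program step by step:
Start: pos=(-3,-5), heading=90, pen down
FD 6.3: (-3,-5) -> (-3,1.3) [heading=90, draw]
REPEAT 3 [
  -- iteration 1/3 --
  FD 1.8: (-3,1.3) -> (-3,3.1) [heading=90, draw]
  FD 9: (-3,3.1) -> (-3,12.1) [heading=90, draw]
  RT 270: heading 90 -> 180
  FD 7.3: (-3,12.1) -> (-10.3,12.1) [heading=180, draw]
  -- iteration 2/3 --
  FD 1.8: (-10.3,12.1) -> (-12.1,12.1) [heading=180, draw]
  FD 9: (-12.1,12.1) -> (-21.1,12.1) [heading=180, draw]
  RT 270: heading 180 -> 270
  FD 7.3: (-21.1,12.1) -> (-21.1,4.8) [heading=270, draw]
  -- iteration 3/3 --
  FD 1.8: (-21.1,4.8) -> (-21.1,3) [heading=270, draw]
  FD 9: (-21.1,3) -> (-21.1,-6) [heading=270, draw]
  RT 270: heading 270 -> 0
  FD 7.3: (-21.1,-6) -> (-13.8,-6) [heading=0, draw]
]
RT 180: heading 0 -> 180
PD: pen down
Final: pos=(-13.8,-6), heading=180, 10 segment(s) drawn

Answer: -13.8 -6 180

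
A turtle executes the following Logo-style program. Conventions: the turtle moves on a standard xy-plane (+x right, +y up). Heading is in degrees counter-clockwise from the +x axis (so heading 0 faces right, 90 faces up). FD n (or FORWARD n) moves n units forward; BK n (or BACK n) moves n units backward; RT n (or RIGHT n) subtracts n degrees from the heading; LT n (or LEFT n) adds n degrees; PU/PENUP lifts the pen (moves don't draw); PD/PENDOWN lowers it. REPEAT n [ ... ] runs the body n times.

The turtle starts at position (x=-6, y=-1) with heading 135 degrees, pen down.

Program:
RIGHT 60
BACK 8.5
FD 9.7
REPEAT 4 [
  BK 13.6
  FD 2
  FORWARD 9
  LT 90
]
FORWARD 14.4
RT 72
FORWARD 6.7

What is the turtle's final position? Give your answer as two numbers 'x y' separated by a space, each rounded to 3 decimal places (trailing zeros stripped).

Executing turtle program step by step:
Start: pos=(-6,-1), heading=135, pen down
RT 60: heading 135 -> 75
BK 8.5: (-6,-1) -> (-8.2,-9.21) [heading=75, draw]
FD 9.7: (-8.2,-9.21) -> (-5.689,0.159) [heading=75, draw]
REPEAT 4 [
  -- iteration 1/4 --
  BK 13.6: (-5.689,0.159) -> (-9.209,-12.977) [heading=75, draw]
  FD 2: (-9.209,-12.977) -> (-8.692,-11.046) [heading=75, draw]
  FD 9: (-8.692,-11.046) -> (-6.362,-2.352) [heading=75, draw]
  LT 90: heading 75 -> 165
  -- iteration 2/4 --
  BK 13.6: (-6.362,-2.352) -> (6.774,-5.872) [heading=165, draw]
  FD 2: (6.774,-5.872) -> (4.842,-5.355) [heading=165, draw]
  FD 9: (4.842,-5.355) -> (-3.851,-3.025) [heading=165, draw]
  LT 90: heading 165 -> 255
  -- iteration 3/4 --
  BK 13.6: (-3.851,-3.025) -> (-0.331,10.111) [heading=255, draw]
  FD 2: (-0.331,10.111) -> (-0.849,8.18) [heading=255, draw]
  FD 9: (-0.849,8.18) -> (-3.178,-0.514) [heading=255, draw]
  LT 90: heading 255 -> 345
  -- iteration 4/4 --
  BK 13.6: (-3.178,-0.514) -> (-16.315,3.006) [heading=345, draw]
  FD 2: (-16.315,3.006) -> (-14.383,2.488) [heading=345, draw]
  FD 9: (-14.383,2.488) -> (-5.689,0.159) [heading=345, draw]
  LT 90: heading 345 -> 75
]
FD 14.4: (-5.689,0.159) -> (-1.962,14.068) [heading=75, draw]
RT 72: heading 75 -> 3
FD 6.7: (-1.962,14.068) -> (4.728,14.419) [heading=3, draw]
Final: pos=(4.728,14.419), heading=3, 16 segment(s) drawn

Answer: 4.728 14.419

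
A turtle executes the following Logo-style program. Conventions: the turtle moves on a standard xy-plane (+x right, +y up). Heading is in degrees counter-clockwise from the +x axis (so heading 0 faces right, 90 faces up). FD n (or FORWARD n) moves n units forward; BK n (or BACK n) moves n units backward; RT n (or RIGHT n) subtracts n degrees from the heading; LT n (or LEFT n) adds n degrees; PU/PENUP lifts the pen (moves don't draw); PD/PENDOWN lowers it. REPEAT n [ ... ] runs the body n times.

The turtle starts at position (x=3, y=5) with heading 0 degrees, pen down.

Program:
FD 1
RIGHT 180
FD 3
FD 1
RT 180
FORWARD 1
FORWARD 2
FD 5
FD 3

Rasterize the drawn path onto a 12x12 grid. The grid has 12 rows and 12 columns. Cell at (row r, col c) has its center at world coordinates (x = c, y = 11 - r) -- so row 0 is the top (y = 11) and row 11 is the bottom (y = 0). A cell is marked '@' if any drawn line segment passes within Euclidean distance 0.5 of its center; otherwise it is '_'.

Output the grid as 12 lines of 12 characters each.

Segment 0: (3,5) -> (4,5)
Segment 1: (4,5) -> (1,5)
Segment 2: (1,5) -> (0,5)
Segment 3: (0,5) -> (1,5)
Segment 4: (1,5) -> (3,5)
Segment 5: (3,5) -> (8,5)
Segment 6: (8,5) -> (11,5)

Answer: ____________
____________
____________
____________
____________
____________
@@@@@@@@@@@@
____________
____________
____________
____________
____________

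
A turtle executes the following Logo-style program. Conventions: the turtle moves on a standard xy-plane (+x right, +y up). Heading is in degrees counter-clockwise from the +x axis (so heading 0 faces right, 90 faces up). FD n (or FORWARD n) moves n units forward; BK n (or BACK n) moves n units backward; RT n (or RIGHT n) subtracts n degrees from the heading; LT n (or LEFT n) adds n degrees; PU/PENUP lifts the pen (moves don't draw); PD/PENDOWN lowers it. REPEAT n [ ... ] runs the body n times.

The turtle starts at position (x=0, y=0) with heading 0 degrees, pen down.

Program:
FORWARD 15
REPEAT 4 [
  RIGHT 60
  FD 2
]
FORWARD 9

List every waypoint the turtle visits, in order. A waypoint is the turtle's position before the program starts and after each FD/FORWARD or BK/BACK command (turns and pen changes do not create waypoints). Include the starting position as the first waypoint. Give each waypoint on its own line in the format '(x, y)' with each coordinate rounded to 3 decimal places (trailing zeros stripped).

Executing turtle program step by step:
Start: pos=(0,0), heading=0, pen down
FD 15: (0,0) -> (15,0) [heading=0, draw]
REPEAT 4 [
  -- iteration 1/4 --
  RT 60: heading 0 -> 300
  FD 2: (15,0) -> (16,-1.732) [heading=300, draw]
  -- iteration 2/4 --
  RT 60: heading 300 -> 240
  FD 2: (16,-1.732) -> (15,-3.464) [heading=240, draw]
  -- iteration 3/4 --
  RT 60: heading 240 -> 180
  FD 2: (15,-3.464) -> (13,-3.464) [heading=180, draw]
  -- iteration 4/4 --
  RT 60: heading 180 -> 120
  FD 2: (13,-3.464) -> (12,-1.732) [heading=120, draw]
]
FD 9: (12,-1.732) -> (7.5,6.062) [heading=120, draw]
Final: pos=(7.5,6.062), heading=120, 6 segment(s) drawn
Waypoints (7 total):
(0, 0)
(15, 0)
(16, -1.732)
(15, -3.464)
(13, -3.464)
(12, -1.732)
(7.5, 6.062)

Answer: (0, 0)
(15, 0)
(16, -1.732)
(15, -3.464)
(13, -3.464)
(12, -1.732)
(7.5, 6.062)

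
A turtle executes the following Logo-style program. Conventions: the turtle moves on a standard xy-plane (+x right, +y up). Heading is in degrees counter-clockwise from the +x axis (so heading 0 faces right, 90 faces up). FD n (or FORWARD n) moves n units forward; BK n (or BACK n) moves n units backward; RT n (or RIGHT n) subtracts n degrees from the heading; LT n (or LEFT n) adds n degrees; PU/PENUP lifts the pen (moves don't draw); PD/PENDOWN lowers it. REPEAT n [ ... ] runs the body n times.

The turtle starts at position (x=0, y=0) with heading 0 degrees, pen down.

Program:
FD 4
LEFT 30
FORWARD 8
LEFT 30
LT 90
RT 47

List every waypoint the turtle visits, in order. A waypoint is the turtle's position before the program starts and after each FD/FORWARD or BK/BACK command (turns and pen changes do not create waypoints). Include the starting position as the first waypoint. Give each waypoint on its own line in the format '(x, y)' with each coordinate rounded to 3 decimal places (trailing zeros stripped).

Answer: (0, 0)
(4, 0)
(10.928, 4)

Derivation:
Executing turtle program step by step:
Start: pos=(0,0), heading=0, pen down
FD 4: (0,0) -> (4,0) [heading=0, draw]
LT 30: heading 0 -> 30
FD 8: (4,0) -> (10.928,4) [heading=30, draw]
LT 30: heading 30 -> 60
LT 90: heading 60 -> 150
RT 47: heading 150 -> 103
Final: pos=(10.928,4), heading=103, 2 segment(s) drawn
Waypoints (3 total):
(0, 0)
(4, 0)
(10.928, 4)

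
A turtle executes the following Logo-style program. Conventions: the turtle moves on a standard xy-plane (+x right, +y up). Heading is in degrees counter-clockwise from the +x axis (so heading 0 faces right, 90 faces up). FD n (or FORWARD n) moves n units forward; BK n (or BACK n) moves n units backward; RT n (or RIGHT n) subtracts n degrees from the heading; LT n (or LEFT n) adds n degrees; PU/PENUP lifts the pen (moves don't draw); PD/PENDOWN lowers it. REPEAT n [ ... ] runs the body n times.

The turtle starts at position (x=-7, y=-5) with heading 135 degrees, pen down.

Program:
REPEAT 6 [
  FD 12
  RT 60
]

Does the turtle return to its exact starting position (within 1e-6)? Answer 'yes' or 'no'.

Answer: yes

Derivation:
Executing turtle program step by step:
Start: pos=(-7,-5), heading=135, pen down
REPEAT 6 [
  -- iteration 1/6 --
  FD 12: (-7,-5) -> (-15.485,3.485) [heading=135, draw]
  RT 60: heading 135 -> 75
  -- iteration 2/6 --
  FD 12: (-15.485,3.485) -> (-12.379,15.076) [heading=75, draw]
  RT 60: heading 75 -> 15
  -- iteration 3/6 --
  FD 12: (-12.379,15.076) -> (-0.788,18.182) [heading=15, draw]
  RT 60: heading 15 -> 315
  -- iteration 4/6 --
  FD 12: (-0.788,18.182) -> (7.697,9.697) [heading=315, draw]
  RT 60: heading 315 -> 255
  -- iteration 5/6 --
  FD 12: (7.697,9.697) -> (4.591,-1.894) [heading=255, draw]
  RT 60: heading 255 -> 195
  -- iteration 6/6 --
  FD 12: (4.591,-1.894) -> (-7,-5) [heading=195, draw]
  RT 60: heading 195 -> 135
]
Final: pos=(-7,-5), heading=135, 6 segment(s) drawn

Start position: (-7, -5)
Final position: (-7, -5)
Distance = 0; < 1e-6 -> CLOSED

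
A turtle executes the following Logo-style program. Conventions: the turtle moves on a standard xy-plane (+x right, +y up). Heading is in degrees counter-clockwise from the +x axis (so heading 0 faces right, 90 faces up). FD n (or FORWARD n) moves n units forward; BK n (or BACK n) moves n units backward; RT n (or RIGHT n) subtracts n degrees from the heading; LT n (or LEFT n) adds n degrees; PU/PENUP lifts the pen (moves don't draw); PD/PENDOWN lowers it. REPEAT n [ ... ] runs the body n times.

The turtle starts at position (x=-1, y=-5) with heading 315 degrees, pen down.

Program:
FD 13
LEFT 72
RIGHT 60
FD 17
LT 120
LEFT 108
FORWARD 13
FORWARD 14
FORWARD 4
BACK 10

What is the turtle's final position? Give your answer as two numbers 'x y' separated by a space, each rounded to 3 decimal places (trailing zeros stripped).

Answer: 2.165 -28.886

Derivation:
Executing turtle program step by step:
Start: pos=(-1,-5), heading=315, pen down
FD 13: (-1,-5) -> (8.192,-14.192) [heading=315, draw]
LT 72: heading 315 -> 27
RT 60: heading 27 -> 327
FD 17: (8.192,-14.192) -> (22.45,-23.451) [heading=327, draw]
LT 120: heading 327 -> 87
LT 108: heading 87 -> 195
FD 13: (22.45,-23.451) -> (9.893,-26.816) [heading=195, draw]
FD 14: (9.893,-26.816) -> (-3.63,-30.439) [heading=195, draw]
FD 4: (-3.63,-30.439) -> (-7.494,-31.475) [heading=195, draw]
BK 10: (-7.494,-31.475) -> (2.165,-28.886) [heading=195, draw]
Final: pos=(2.165,-28.886), heading=195, 6 segment(s) drawn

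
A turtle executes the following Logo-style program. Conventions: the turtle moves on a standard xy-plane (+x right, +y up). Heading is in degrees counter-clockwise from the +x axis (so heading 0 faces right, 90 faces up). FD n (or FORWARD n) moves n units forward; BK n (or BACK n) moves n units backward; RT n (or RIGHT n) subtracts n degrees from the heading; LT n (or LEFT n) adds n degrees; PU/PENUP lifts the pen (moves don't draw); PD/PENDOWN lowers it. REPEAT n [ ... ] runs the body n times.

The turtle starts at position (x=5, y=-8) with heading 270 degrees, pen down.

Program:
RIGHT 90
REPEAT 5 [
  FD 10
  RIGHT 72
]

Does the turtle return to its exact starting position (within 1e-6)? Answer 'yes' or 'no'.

Answer: yes

Derivation:
Executing turtle program step by step:
Start: pos=(5,-8), heading=270, pen down
RT 90: heading 270 -> 180
REPEAT 5 [
  -- iteration 1/5 --
  FD 10: (5,-8) -> (-5,-8) [heading=180, draw]
  RT 72: heading 180 -> 108
  -- iteration 2/5 --
  FD 10: (-5,-8) -> (-8.09,1.511) [heading=108, draw]
  RT 72: heading 108 -> 36
  -- iteration 3/5 --
  FD 10: (-8.09,1.511) -> (0,7.388) [heading=36, draw]
  RT 72: heading 36 -> 324
  -- iteration 4/5 --
  FD 10: (0,7.388) -> (8.09,1.511) [heading=324, draw]
  RT 72: heading 324 -> 252
  -- iteration 5/5 --
  FD 10: (8.09,1.511) -> (5,-8) [heading=252, draw]
  RT 72: heading 252 -> 180
]
Final: pos=(5,-8), heading=180, 5 segment(s) drawn

Start position: (5, -8)
Final position: (5, -8)
Distance = 0; < 1e-6 -> CLOSED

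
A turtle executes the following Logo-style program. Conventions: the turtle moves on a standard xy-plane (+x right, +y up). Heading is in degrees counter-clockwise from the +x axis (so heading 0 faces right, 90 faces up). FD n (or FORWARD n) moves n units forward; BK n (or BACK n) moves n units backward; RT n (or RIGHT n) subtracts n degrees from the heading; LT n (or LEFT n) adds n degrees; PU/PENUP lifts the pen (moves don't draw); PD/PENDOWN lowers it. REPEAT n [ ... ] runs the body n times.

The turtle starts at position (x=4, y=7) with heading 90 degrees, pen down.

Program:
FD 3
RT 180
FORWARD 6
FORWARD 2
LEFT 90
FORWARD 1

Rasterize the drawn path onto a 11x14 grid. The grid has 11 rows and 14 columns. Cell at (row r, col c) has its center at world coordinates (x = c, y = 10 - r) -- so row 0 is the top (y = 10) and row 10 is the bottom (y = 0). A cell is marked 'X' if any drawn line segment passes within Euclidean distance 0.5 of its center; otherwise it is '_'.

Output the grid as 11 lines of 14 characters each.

Segment 0: (4,7) -> (4,10)
Segment 1: (4,10) -> (4,4)
Segment 2: (4,4) -> (4,2)
Segment 3: (4,2) -> (5,2)

Answer: ____X_________
____X_________
____X_________
____X_________
____X_________
____X_________
____X_________
____X_________
____XX________
______________
______________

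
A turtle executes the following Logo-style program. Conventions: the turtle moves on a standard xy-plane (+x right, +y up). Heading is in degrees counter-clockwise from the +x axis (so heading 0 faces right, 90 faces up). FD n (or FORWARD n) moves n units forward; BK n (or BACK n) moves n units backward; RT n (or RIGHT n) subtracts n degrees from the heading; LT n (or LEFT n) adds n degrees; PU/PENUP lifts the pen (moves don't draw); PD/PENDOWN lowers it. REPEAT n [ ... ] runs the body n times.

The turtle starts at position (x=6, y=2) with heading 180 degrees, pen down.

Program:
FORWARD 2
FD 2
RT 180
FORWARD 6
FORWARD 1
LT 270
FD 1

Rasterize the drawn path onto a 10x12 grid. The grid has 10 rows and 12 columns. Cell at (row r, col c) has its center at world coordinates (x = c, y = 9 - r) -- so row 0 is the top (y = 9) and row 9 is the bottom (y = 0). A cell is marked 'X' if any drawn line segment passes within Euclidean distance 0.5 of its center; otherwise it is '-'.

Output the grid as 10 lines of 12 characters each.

Answer: ------------
------------
------------
------------
------------
------------
------------
--XXXXXXXX--
---------X--
------------

Derivation:
Segment 0: (6,2) -> (4,2)
Segment 1: (4,2) -> (2,2)
Segment 2: (2,2) -> (8,2)
Segment 3: (8,2) -> (9,2)
Segment 4: (9,2) -> (9,1)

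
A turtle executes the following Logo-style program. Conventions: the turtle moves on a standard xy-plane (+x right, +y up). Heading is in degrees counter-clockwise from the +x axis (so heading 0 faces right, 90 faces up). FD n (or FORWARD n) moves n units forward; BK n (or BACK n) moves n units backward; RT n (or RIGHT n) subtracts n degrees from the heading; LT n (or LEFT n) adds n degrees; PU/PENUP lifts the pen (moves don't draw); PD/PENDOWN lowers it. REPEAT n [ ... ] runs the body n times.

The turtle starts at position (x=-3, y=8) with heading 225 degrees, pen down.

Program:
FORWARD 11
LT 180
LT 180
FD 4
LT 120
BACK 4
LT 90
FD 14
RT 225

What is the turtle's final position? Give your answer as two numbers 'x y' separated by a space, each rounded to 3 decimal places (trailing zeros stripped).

Executing turtle program step by step:
Start: pos=(-3,8), heading=225, pen down
FD 11: (-3,8) -> (-10.778,0.222) [heading=225, draw]
LT 180: heading 225 -> 45
LT 180: heading 45 -> 225
FD 4: (-10.778,0.222) -> (-13.607,-2.607) [heading=225, draw]
LT 120: heading 225 -> 345
BK 4: (-13.607,-2.607) -> (-17.47,-1.571) [heading=345, draw]
LT 90: heading 345 -> 75
FD 14: (-17.47,-1.571) -> (-13.847,11.952) [heading=75, draw]
RT 225: heading 75 -> 210
Final: pos=(-13.847,11.952), heading=210, 4 segment(s) drawn

Answer: -13.847 11.952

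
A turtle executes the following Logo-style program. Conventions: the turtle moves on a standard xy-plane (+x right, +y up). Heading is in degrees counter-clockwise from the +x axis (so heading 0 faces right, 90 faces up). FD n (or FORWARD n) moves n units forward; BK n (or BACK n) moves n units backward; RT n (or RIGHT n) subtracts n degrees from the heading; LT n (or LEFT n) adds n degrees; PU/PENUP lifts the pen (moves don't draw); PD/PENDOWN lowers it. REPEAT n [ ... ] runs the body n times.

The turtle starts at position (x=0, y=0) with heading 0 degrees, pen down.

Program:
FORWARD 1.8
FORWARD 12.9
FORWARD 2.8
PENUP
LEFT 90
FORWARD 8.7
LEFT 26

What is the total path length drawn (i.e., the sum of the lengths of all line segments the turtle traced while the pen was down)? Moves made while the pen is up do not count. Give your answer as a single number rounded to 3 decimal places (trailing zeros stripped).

Executing turtle program step by step:
Start: pos=(0,0), heading=0, pen down
FD 1.8: (0,0) -> (1.8,0) [heading=0, draw]
FD 12.9: (1.8,0) -> (14.7,0) [heading=0, draw]
FD 2.8: (14.7,0) -> (17.5,0) [heading=0, draw]
PU: pen up
LT 90: heading 0 -> 90
FD 8.7: (17.5,0) -> (17.5,8.7) [heading=90, move]
LT 26: heading 90 -> 116
Final: pos=(17.5,8.7), heading=116, 3 segment(s) drawn

Segment lengths:
  seg 1: (0,0) -> (1.8,0), length = 1.8
  seg 2: (1.8,0) -> (14.7,0), length = 12.9
  seg 3: (14.7,0) -> (17.5,0), length = 2.8
Total = 17.5

Answer: 17.5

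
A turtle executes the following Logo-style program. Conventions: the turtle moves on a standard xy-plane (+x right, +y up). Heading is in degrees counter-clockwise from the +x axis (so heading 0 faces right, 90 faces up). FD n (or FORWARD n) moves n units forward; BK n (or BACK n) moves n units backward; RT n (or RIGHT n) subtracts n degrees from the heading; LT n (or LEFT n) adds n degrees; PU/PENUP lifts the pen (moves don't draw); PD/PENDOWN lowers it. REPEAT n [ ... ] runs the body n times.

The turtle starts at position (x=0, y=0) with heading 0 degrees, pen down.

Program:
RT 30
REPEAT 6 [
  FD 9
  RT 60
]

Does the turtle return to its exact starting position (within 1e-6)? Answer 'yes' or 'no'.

Executing turtle program step by step:
Start: pos=(0,0), heading=0, pen down
RT 30: heading 0 -> 330
REPEAT 6 [
  -- iteration 1/6 --
  FD 9: (0,0) -> (7.794,-4.5) [heading=330, draw]
  RT 60: heading 330 -> 270
  -- iteration 2/6 --
  FD 9: (7.794,-4.5) -> (7.794,-13.5) [heading=270, draw]
  RT 60: heading 270 -> 210
  -- iteration 3/6 --
  FD 9: (7.794,-13.5) -> (0,-18) [heading=210, draw]
  RT 60: heading 210 -> 150
  -- iteration 4/6 --
  FD 9: (0,-18) -> (-7.794,-13.5) [heading=150, draw]
  RT 60: heading 150 -> 90
  -- iteration 5/6 --
  FD 9: (-7.794,-13.5) -> (-7.794,-4.5) [heading=90, draw]
  RT 60: heading 90 -> 30
  -- iteration 6/6 --
  FD 9: (-7.794,-4.5) -> (0,0) [heading=30, draw]
  RT 60: heading 30 -> 330
]
Final: pos=(0,0), heading=330, 6 segment(s) drawn

Start position: (0, 0)
Final position: (0, 0)
Distance = 0; < 1e-6 -> CLOSED

Answer: yes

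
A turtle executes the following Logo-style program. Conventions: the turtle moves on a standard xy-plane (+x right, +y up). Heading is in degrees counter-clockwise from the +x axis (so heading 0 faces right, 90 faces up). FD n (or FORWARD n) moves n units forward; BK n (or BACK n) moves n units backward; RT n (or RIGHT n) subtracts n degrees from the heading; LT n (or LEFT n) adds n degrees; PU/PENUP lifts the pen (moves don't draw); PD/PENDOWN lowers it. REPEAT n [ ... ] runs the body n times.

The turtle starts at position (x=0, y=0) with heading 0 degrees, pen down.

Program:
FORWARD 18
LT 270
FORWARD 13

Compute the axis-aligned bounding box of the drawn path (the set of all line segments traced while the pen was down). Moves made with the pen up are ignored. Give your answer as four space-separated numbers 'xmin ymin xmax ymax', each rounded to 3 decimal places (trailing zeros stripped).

Executing turtle program step by step:
Start: pos=(0,0), heading=0, pen down
FD 18: (0,0) -> (18,0) [heading=0, draw]
LT 270: heading 0 -> 270
FD 13: (18,0) -> (18,-13) [heading=270, draw]
Final: pos=(18,-13), heading=270, 2 segment(s) drawn

Segment endpoints: x in {0, 18, 18}, y in {-13, 0}
xmin=0, ymin=-13, xmax=18, ymax=0

Answer: 0 -13 18 0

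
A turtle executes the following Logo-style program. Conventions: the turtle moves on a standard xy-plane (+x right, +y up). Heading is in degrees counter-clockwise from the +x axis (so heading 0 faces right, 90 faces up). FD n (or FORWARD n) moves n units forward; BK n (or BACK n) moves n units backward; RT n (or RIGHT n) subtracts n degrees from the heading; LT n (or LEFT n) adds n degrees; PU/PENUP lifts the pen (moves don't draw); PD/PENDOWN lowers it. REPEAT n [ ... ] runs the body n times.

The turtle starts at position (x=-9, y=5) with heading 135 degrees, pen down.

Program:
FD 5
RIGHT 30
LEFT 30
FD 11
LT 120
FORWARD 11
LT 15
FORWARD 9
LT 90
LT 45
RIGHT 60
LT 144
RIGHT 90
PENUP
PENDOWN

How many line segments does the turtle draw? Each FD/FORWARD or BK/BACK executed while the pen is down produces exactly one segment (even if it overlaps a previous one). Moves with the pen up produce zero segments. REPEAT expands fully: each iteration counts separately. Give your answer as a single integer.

Executing turtle program step by step:
Start: pos=(-9,5), heading=135, pen down
FD 5: (-9,5) -> (-12.536,8.536) [heading=135, draw]
RT 30: heading 135 -> 105
LT 30: heading 105 -> 135
FD 11: (-12.536,8.536) -> (-20.314,16.314) [heading=135, draw]
LT 120: heading 135 -> 255
FD 11: (-20.314,16.314) -> (-23.161,5.689) [heading=255, draw]
LT 15: heading 255 -> 270
FD 9: (-23.161,5.689) -> (-23.161,-3.311) [heading=270, draw]
LT 90: heading 270 -> 0
LT 45: heading 0 -> 45
RT 60: heading 45 -> 345
LT 144: heading 345 -> 129
RT 90: heading 129 -> 39
PU: pen up
PD: pen down
Final: pos=(-23.161,-3.311), heading=39, 4 segment(s) drawn
Segments drawn: 4

Answer: 4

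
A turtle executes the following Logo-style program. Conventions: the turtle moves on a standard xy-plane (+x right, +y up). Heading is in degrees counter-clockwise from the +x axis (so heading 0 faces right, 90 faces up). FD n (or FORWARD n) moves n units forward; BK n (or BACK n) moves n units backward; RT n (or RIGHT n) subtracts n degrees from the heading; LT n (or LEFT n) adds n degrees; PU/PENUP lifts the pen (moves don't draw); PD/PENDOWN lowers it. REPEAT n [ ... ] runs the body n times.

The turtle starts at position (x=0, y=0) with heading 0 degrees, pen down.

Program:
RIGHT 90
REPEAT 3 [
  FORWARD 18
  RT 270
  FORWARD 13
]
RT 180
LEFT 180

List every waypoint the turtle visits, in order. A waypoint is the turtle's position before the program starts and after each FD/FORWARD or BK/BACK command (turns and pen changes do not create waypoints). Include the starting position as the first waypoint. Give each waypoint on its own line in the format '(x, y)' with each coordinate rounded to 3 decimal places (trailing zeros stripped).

Executing turtle program step by step:
Start: pos=(0,0), heading=0, pen down
RT 90: heading 0 -> 270
REPEAT 3 [
  -- iteration 1/3 --
  FD 18: (0,0) -> (0,-18) [heading=270, draw]
  RT 270: heading 270 -> 0
  FD 13: (0,-18) -> (13,-18) [heading=0, draw]
  -- iteration 2/3 --
  FD 18: (13,-18) -> (31,-18) [heading=0, draw]
  RT 270: heading 0 -> 90
  FD 13: (31,-18) -> (31,-5) [heading=90, draw]
  -- iteration 3/3 --
  FD 18: (31,-5) -> (31,13) [heading=90, draw]
  RT 270: heading 90 -> 180
  FD 13: (31,13) -> (18,13) [heading=180, draw]
]
RT 180: heading 180 -> 0
LT 180: heading 0 -> 180
Final: pos=(18,13), heading=180, 6 segment(s) drawn
Waypoints (7 total):
(0, 0)
(0, -18)
(13, -18)
(31, -18)
(31, -5)
(31, 13)
(18, 13)

Answer: (0, 0)
(0, -18)
(13, -18)
(31, -18)
(31, -5)
(31, 13)
(18, 13)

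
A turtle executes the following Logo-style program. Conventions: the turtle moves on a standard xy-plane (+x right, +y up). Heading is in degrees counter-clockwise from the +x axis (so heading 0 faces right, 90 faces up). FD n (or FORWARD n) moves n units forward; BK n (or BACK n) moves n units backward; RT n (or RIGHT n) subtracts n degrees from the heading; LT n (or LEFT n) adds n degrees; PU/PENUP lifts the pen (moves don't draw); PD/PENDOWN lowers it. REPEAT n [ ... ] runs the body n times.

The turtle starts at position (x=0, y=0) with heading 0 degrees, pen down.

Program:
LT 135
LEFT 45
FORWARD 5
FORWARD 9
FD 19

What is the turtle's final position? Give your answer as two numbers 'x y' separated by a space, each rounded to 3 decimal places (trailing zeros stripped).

Answer: -33 0

Derivation:
Executing turtle program step by step:
Start: pos=(0,0), heading=0, pen down
LT 135: heading 0 -> 135
LT 45: heading 135 -> 180
FD 5: (0,0) -> (-5,0) [heading=180, draw]
FD 9: (-5,0) -> (-14,0) [heading=180, draw]
FD 19: (-14,0) -> (-33,0) [heading=180, draw]
Final: pos=(-33,0), heading=180, 3 segment(s) drawn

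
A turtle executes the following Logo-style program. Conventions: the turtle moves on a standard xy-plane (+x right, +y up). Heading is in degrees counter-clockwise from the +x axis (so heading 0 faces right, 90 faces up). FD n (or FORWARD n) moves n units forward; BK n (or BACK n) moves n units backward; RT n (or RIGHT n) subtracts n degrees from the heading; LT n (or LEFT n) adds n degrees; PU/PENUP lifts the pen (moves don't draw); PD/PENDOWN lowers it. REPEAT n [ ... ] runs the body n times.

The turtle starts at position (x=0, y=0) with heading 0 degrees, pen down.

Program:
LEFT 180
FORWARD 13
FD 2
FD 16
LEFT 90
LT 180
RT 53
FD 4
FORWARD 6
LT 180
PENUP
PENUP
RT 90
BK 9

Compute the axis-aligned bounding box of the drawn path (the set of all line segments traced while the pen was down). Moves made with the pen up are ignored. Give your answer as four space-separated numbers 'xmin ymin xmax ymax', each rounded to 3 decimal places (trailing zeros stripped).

Executing turtle program step by step:
Start: pos=(0,0), heading=0, pen down
LT 180: heading 0 -> 180
FD 13: (0,0) -> (-13,0) [heading=180, draw]
FD 2: (-13,0) -> (-15,0) [heading=180, draw]
FD 16: (-15,0) -> (-31,0) [heading=180, draw]
LT 90: heading 180 -> 270
LT 180: heading 270 -> 90
RT 53: heading 90 -> 37
FD 4: (-31,0) -> (-27.805,2.407) [heading=37, draw]
FD 6: (-27.805,2.407) -> (-23.014,6.018) [heading=37, draw]
LT 180: heading 37 -> 217
PU: pen up
PU: pen up
RT 90: heading 217 -> 127
BK 9: (-23.014,6.018) -> (-17.597,-1.17) [heading=127, move]
Final: pos=(-17.597,-1.17), heading=127, 5 segment(s) drawn

Segment endpoints: x in {-31, -27.805, -23.014, -15, -13, 0}, y in {0, 0, 0, 0, 2.407, 6.018}
xmin=-31, ymin=0, xmax=0, ymax=6.018

Answer: -31 0 0 6.018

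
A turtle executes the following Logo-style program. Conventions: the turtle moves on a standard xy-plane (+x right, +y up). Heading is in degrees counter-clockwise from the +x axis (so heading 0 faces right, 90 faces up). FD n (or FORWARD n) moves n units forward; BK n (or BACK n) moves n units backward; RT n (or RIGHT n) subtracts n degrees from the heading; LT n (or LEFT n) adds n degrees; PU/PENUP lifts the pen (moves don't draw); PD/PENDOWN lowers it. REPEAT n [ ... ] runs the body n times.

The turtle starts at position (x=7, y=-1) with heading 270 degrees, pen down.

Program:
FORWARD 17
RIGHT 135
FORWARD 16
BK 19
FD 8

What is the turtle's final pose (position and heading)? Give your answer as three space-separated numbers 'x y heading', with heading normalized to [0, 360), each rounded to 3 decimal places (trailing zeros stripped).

Executing turtle program step by step:
Start: pos=(7,-1), heading=270, pen down
FD 17: (7,-1) -> (7,-18) [heading=270, draw]
RT 135: heading 270 -> 135
FD 16: (7,-18) -> (-4.314,-6.686) [heading=135, draw]
BK 19: (-4.314,-6.686) -> (9.121,-20.121) [heading=135, draw]
FD 8: (9.121,-20.121) -> (3.464,-14.464) [heading=135, draw]
Final: pos=(3.464,-14.464), heading=135, 4 segment(s) drawn

Answer: 3.464 -14.464 135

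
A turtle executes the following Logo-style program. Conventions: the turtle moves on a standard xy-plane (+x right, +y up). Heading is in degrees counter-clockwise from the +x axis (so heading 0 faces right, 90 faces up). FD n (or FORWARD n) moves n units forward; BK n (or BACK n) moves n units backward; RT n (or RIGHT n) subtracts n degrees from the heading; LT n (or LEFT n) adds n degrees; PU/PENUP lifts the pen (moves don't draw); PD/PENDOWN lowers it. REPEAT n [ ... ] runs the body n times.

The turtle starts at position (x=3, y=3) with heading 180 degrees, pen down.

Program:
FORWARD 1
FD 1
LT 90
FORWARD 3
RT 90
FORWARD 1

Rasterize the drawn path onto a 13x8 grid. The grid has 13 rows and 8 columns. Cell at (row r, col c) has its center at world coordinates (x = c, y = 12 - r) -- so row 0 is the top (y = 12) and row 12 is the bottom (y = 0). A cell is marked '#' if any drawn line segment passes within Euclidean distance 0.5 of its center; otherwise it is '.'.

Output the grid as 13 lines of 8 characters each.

Answer: ........
........
........
........
........
........
........
........
........
.###....
.#......
.#......
##......

Derivation:
Segment 0: (3,3) -> (2,3)
Segment 1: (2,3) -> (1,3)
Segment 2: (1,3) -> (1,0)
Segment 3: (1,0) -> (-0,0)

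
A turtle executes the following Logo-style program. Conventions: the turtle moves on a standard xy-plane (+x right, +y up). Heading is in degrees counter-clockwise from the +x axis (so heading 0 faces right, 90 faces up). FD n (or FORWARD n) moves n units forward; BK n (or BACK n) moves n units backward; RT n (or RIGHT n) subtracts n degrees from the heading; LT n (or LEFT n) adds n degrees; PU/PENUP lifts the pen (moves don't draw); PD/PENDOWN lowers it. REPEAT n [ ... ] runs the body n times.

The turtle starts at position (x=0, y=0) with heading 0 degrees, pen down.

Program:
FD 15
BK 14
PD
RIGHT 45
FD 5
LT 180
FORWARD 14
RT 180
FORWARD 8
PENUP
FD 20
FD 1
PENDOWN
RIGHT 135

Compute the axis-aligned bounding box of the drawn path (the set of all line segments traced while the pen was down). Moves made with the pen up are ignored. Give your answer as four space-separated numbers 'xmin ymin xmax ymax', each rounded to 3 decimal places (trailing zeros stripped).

Executing turtle program step by step:
Start: pos=(0,0), heading=0, pen down
FD 15: (0,0) -> (15,0) [heading=0, draw]
BK 14: (15,0) -> (1,0) [heading=0, draw]
PD: pen down
RT 45: heading 0 -> 315
FD 5: (1,0) -> (4.536,-3.536) [heading=315, draw]
LT 180: heading 315 -> 135
FD 14: (4.536,-3.536) -> (-5.364,6.364) [heading=135, draw]
RT 180: heading 135 -> 315
FD 8: (-5.364,6.364) -> (0.293,0.707) [heading=315, draw]
PU: pen up
FD 20: (0.293,0.707) -> (14.435,-13.435) [heading=315, move]
FD 1: (14.435,-13.435) -> (15.142,-14.142) [heading=315, move]
PD: pen down
RT 135: heading 315 -> 180
Final: pos=(15.142,-14.142), heading=180, 5 segment(s) drawn

Segment endpoints: x in {-5.364, 0, 0.293, 1, 4.536, 15}, y in {-3.536, 0, 0.707, 6.364}
xmin=-5.364, ymin=-3.536, xmax=15, ymax=6.364

Answer: -5.364 -3.536 15 6.364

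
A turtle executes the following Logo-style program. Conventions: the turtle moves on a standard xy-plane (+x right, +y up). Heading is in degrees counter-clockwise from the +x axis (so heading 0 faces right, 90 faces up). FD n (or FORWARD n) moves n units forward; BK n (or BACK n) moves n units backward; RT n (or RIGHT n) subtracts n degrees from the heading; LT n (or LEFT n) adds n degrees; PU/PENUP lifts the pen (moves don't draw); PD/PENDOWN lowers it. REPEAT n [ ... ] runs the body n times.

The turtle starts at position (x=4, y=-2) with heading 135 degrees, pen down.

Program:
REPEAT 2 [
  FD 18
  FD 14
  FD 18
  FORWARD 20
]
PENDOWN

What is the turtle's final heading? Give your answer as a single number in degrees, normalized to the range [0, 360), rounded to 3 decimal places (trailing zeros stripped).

Answer: 135

Derivation:
Executing turtle program step by step:
Start: pos=(4,-2), heading=135, pen down
REPEAT 2 [
  -- iteration 1/2 --
  FD 18: (4,-2) -> (-8.728,10.728) [heading=135, draw]
  FD 14: (-8.728,10.728) -> (-18.627,20.627) [heading=135, draw]
  FD 18: (-18.627,20.627) -> (-31.355,33.355) [heading=135, draw]
  FD 20: (-31.355,33.355) -> (-45.497,47.497) [heading=135, draw]
  -- iteration 2/2 --
  FD 18: (-45.497,47.497) -> (-58.225,60.225) [heading=135, draw]
  FD 14: (-58.225,60.225) -> (-68.125,70.125) [heading=135, draw]
  FD 18: (-68.125,70.125) -> (-80.853,82.853) [heading=135, draw]
  FD 20: (-80.853,82.853) -> (-94.995,96.995) [heading=135, draw]
]
PD: pen down
Final: pos=(-94.995,96.995), heading=135, 8 segment(s) drawn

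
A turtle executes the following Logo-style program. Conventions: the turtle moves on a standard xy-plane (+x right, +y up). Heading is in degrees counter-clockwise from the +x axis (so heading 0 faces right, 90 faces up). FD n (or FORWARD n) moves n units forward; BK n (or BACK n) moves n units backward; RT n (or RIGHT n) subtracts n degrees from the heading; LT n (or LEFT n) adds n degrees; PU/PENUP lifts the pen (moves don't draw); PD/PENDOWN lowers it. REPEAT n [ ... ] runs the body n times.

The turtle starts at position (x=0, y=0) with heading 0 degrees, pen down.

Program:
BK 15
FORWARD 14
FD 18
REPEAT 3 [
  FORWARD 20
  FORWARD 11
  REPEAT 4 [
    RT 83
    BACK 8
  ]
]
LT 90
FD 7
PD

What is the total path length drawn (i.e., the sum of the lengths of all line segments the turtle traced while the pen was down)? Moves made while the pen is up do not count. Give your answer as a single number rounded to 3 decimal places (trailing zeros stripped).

Executing turtle program step by step:
Start: pos=(0,0), heading=0, pen down
BK 15: (0,0) -> (-15,0) [heading=0, draw]
FD 14: (-15,0) -> (-1,0) [heading=0, draw]
FD 18: (-1,0) -> (17,0) [heading=0, draw]
REPEAT 3 [
  -- iteration 1/3 --
  FD 20: (17,0) -> (37,0) [heading=0, draw]
  FD 11: (37,0) -> (48,0) [heading=0, draw]
  REPEAT 4 [
    -- iteration 1/4 --
    RT 83: heading 0 -> 277
    BK 8: (48,0) -> (47.025,7.94) [heading=277, draw]
    -- iteration 2/4 --
    RT 83: heading 277 -> 194
    BK 8: (47.025,7.94) -> (54.787,9.876) [heading=194, draw]
    -- iteration 3/4 --
    RT 83: heading 194 -> 111
    BK 8: (54.787,9.876) -> (57.654,2.407) [heading=111, draw]
    -- iteration 4/4 --
    RT 83: heading 111 -> 28
    BK 8: (57.654,2.407) -> (50.591,-1.349) [heading=28, draw]
  ]
  -- iteration 2/3 --
  FD 20: (50.591,-1.349) -> (68.25,8.041) [heading=28, draw]
  FD 11: (68.25,8.041) -> (77.962,13.205) [heading=28, draw]
  REPEAT 4 [
    -- iteration 1/4 --
    RT 83: heading 28 -> 305
    BK 8: (77.962,13.205) -> (73.374,19.758) [heading=305, draw]
    -- iteration 2/4 --
    RT 83: heading 305 -> 222
    BK 8: (73.374,19.758) -> (79.319,25.111) [heading=222, draw]
    -- iteration 3/4 --
    RT 83: heading 222 -> 139
    BK 8: (79.319,25.111) -> (85.356,19.863) [heading=139, draw]
    -- iteration 4/4 --
    RT 83: heading 139 -> 56
    BK 8: (85.356,19.863) -> (80.883,13.23) [heading=56, draw]
  ]
  -- iteration 3/3 --
  FD 20: (80.883,13.23) -> (92.067,29.811) [heading=56, draw]
  FD 11: (92.067,29.811) -> (98.218,38.931) [heading=56, draw]
  REPEAT 4 [
    -- iteration 1/4 --
    RT 83: heading 56 -> 333
    BK 8: (98.218,38.931) -> (91.09,42.563) [heading=333, draw]
    -- iteration 2/4 --
    RT 83: heading 333 -> 250
    BK 8: (91.09,42.563) -> (93.826,50.08) [heading=250, draw]
    -- iteration 3/4 --
    RT 83: heading 250 -> 167
    BK 8: (93.826,50.08) -> (101.621,48.28) [heading=167, draw]
    -- iteration 4/4 --
    RT 83: heading 167 -> 84
    BK 8: (101.621,48.28) -> (100.785,40.324) [heading=84, draw]
  ]
]
LT 90: heading 84 -> 174
FD 7: (100.785,40.324) -> (93.823,41.056) [heading=174, draw]
PD: pen down
Final: pos=(93.823,41.056), heading=174, 22 segment(s) drawn

Segment lengths:
  seg 1: (0,0) -> (-15,0), length = 15
  seg 2: (-15,0) -> (-1,0), length = 14
  seg 3: (-1,0) -> (17,0), length = 18
  seg 4: (17,0) -> (37,0), length = 20
  seg 5: (37,0) -> (48,0), length = 11
  seg 6: (48,0) -> (47.025,7.94), length = 8
  seg 7: (47.025,7.94) -> (54.787,9.876), length = 8
  seg 8: (54.787,9.876) -> (57.654,2.407), length = 8
  seg 9: (57.654,2.407) -> (50.591,-1.349), length = 8
  seg 10: (50.591,-1.349) -> (68.25,8.041), length = 20
  seg 11: (68.25,8.041) -> (77.962,13.205), length = 11
  seg 12: (77.962,13.205) -> (73.374,19.758), length = 8
  seg 13: (73.374,19.758) -> (79.319,25.111), length = 8
  seg 14: (79.319,25.111) -> (85.356,19.863), length = 8
  seg 15: (85.356,19.863) -> (80.883,13.23), length = 8
  seg 16: (80.883,13.23) -> (92.067,29.811), length = 20
  seg 17: (92.067,29.811) -> (98.218,38.931), length = 11
  seg 18: (98.218,38.931) -> (91.09,42.563), length = 8
  seg 19: (91.09,42.563) -> (93.826,50.08), length = 8
  seg 20: (93.826,50.08) -> (101.621,48.28), length = 8
  seg 21: (101.621,48.28) -> (100.785,40.324), length = 8
  seg 22: (100.785,40.324) -> (93.823,41.056), length = 7
Total = 243

Answer: 243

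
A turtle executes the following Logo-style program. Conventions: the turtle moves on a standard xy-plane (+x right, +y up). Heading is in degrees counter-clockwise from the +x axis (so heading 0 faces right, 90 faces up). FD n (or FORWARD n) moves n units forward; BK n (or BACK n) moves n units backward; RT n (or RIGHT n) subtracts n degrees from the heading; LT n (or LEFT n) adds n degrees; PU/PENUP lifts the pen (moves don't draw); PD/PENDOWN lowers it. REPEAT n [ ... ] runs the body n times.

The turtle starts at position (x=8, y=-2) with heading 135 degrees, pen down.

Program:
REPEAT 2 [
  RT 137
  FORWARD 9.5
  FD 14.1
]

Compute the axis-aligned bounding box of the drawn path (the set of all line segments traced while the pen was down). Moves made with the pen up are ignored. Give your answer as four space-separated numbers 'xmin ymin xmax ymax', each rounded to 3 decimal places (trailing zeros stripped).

Answer: 8 -18.307 31.586 -2

Derivation:
Executing turtle program step by step:
Start: pos=(8,-2), heading=135, pen down
REPEAT 2 [
  -- iteration 1/2 --
  RT 137: heading 135 -> 358
  FD 9.5: (8,-2) -> (17.494,-2.332) [heading=358, draw]
  FD 14.1: (17.494,-2.332) -> (31.586,-2.824) [heading=358, draw]
  -- iteration 2/2 --
  RT 137: heading 358 -> 221
  FD 9.5: (31.586,-2.824) -> (24.416,-9.056) [heading=221, draw]
  FD 14.1: (24.416,-9.056) -> (13.774,-18.307) [heading=221, draw]
]
Final: pos=(13.774,-18.307), heading=221, 4 segment(s) drawn

Segment endpoints: x in {8, 13.774, 17.494, 24.416, 31.586}, y in {-18.307, -9.056, -2.824, -2.332, -2}
xmin=8, ymin=-18.307, xmax=31.586, ymax=-2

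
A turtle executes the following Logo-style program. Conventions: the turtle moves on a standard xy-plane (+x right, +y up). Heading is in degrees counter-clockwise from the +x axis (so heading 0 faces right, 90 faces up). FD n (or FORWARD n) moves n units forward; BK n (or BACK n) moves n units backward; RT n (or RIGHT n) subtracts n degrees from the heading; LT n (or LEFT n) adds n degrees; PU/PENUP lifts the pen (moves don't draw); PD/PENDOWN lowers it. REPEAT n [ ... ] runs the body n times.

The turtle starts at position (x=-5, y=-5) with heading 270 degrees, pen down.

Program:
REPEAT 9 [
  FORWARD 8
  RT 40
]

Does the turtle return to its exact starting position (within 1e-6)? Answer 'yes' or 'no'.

Answer: yes

Derivation:
Executing turtle program step by step:
Start: pos=(-5,-5), heading=270, pen down
REPEAT 9 [
  -- iteration 1/9 --
  FD 8: (-5,-5) -> (-5,-13) [heading=270, draw]
  RT 40: heading 270 -> 230
  -- iteration 2/9 --
  FD 8: (-5,-13) -> (-10.142,-19.128) [heading=230, draw]
  RT 40: heading 230 -> 190
  -- iteration 3/9 --
  FD 8: (-10.142,-19.128) -> (-18.021,-20.518) [heading=190, draw]
  RT 40: heading 190 -> 150
  -- iteration 4/9 --
  FD 8: (-18.021,-20.518) -> (-24.949,-16.518) [heading=150, draw]
  RT 40: heading 150 -> 110
  -- iteration 5/9 --
  FD 8: (-24.949,-16.518) -> (-27.685,-9) [heading=110, draw]
  RT 40: heading 110 -> 70
  -- iteration 6/9 --
  FD 8: (-27.685,-9) -> (-24.949,-1.482) [heading=70, draw]
  RT 40: heading 70 -> 30
  -- iteration 7/9 --
  FD 8: (-24.949,-1.482) -> (-18.021,2.518) [heading=30, draw]
  RT 40: heading 30 -> 350
  -- iteration 8/9 --
  FD 8: (-18.021,2.518) -> (-10.142,1.128) [heading=350, draw]
  RT 40: heading 350 -> 310
  -- iteration 9/9 --
  FD 8: (-10.142,1.128) -> (-5,-5) [heading=310, draw]
  RT 40: heading 310 -> 270
]
Final: pos=(-5,-5), heading=270, 9 segment(s) drawn

Start position: (-5, -5)
Final position: (-5, -5)
Distance = 0; < 1e-6 -> CLOSED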